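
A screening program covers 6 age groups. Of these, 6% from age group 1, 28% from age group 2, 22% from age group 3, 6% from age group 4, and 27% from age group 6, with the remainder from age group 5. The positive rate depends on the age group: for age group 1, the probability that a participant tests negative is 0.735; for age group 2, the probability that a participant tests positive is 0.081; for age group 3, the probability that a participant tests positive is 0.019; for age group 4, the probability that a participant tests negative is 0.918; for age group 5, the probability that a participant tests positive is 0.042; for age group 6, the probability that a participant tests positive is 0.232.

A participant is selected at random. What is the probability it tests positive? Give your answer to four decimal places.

P(5) = 1 − (0.06 + 0.28 + 0.22 + 0.06 + 0.27) = 0.11.
P(T|1) = 1 − 0.735 = 0.265.
P(T|4) = 1 − 0.918 = 0.082.
P(T) = P(T|1)·P(1) + P(T|2)·P(2) + P(T|3)·P(3) + P(T|4)·P(4) + P(T|5)·P(5) + P(T|6)·P(6)
      = 0.265·0.06 + 0.081·0.28 + 0.019·0.22 + 0.082·0.06 + 0.042·0.11 + 0.232·0.27
      = 0.0159 + 0.02268 + 0.00418 + 0.00492 + 0.00462 + 0.06264 = 0.11494

0.1149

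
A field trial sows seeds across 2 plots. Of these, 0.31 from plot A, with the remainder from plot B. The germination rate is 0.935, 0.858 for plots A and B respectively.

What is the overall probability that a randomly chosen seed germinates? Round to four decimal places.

0.8819

P(B) = 1 − (0.31) = 0.69.
P(G) = P(G|A)·P(A) + P(G|B)·P(B)
      = 0.935·0.31 + 0.858·0.69
      = 0.28985 + 0.59202 = 0.88187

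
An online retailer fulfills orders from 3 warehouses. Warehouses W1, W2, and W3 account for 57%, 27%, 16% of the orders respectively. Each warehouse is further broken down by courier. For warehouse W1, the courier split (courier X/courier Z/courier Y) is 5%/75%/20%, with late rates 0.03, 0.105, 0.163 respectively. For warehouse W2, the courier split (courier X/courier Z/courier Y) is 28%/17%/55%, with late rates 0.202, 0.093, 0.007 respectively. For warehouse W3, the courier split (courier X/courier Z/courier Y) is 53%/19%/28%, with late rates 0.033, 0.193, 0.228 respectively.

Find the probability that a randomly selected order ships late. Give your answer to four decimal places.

0.1038

P(L|W1) = 0.05·0.03 + 0.75·0.105 + 0.2·0.163 = 0.0015 + 0.07875 + 0.0326 = 0.11285
P(L|W2) = 0.28·0.202 + 0.17·0.093 + 0.55·0.007 = 0.05656 + 0.01581 + 0.00385 = 0.07622
P(L|W3) = 0.53·0.033 + 0.19·0.193 + 0.28·0.228 = 0.01749 + 0.03667 + 0.06384 = 0.118
By total probability over the outer partition,
P(L) = 0.57·0.11285 + 0.27·0.07622 + 0.16·0.118
      = 0.0643245 + 0.0205794 + 0.01888 = 0.1037839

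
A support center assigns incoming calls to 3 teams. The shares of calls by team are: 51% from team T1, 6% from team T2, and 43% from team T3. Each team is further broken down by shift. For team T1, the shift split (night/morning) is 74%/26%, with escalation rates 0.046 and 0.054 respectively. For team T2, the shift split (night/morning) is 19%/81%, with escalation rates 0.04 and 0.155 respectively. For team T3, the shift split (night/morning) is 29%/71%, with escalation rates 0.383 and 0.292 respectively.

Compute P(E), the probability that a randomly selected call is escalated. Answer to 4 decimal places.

P(E|T1) = 0.74·0.046 + 0.26·0.054 = 0.03404 + 0.01404 = 0.04808
P(E|T2) = 0.19·0.04 + 0.81·0.155 = 0.0076 + 0.12555 = 0.13315
P(E|T3) = 0.29·0.383 + 0.71·0.292 = 0.11107 + 0.20732 = 0.31839
Then overall,
P(E) = 0.51·0.04808 + 0.06·0.13315 + 0.43·0.31839
      = 0.0245208 + 0.007989 + 0.1369077 = 0.1694175

P(E) ≈ 0.1694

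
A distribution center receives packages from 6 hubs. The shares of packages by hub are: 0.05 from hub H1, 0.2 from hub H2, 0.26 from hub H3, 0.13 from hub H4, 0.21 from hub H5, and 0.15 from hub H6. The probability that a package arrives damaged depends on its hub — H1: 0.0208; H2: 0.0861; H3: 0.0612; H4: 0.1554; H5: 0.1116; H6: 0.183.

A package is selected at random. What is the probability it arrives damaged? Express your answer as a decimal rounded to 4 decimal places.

P(D) = P(D|H1)·P(H1) + P(D|H2)·P(H2) + P(D|H3)·P(H3) + P(D|H4)·P(H4) + P(D|H5)·P(H5) + P(D|H6)·P(H6)
      = 0.0208·0.05 + 0.0861·0.2 + 0.0612·0.26 + 0.1554·0.13 + 0.1116·0.21 + 0.183·0.15
      = 0.00104 + 0.01722 + 0.015912 + 0.020202 + 0.023436 + 0.02745 = 0.10526

0.1053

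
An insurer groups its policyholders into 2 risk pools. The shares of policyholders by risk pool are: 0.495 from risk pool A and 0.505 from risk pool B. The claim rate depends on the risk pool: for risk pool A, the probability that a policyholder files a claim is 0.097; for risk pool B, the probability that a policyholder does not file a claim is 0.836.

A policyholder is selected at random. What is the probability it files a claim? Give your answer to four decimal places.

P(C) ≈ 0.1308

P(C|B) = 1 − 0.836 = 0.164.
P(C) = P(C|A)·P(A) + P(C|B)·P(B)
      = 0.097·0.495 + 0.164·0.505
      = 0.048015 + 0.08282 = 0.130835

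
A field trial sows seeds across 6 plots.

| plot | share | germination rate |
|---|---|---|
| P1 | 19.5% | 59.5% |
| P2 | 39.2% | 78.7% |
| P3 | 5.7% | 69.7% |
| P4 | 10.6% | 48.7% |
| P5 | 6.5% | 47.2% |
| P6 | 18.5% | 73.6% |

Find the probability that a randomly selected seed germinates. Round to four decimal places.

0.6827

Summing over the partition,
P(G) = P(G|P1)·P(P1) + P(G|P2)·P(P2) + P(G|P3)·P(P3) + P(G|P4)·P(P4) + P(G|P5)·P(P5) + P(G|P6)·P(P6)
      = 0.595·0.195 + 0.787·0.392 + 0.697·0.057 + 0.487·0.106 + 0.472·0.065 + 0.736·0.185
      = 0.116025 + 0.308504 + 0.039729 + 0.051622 + 0.03068 + 0.13616 = 0.68272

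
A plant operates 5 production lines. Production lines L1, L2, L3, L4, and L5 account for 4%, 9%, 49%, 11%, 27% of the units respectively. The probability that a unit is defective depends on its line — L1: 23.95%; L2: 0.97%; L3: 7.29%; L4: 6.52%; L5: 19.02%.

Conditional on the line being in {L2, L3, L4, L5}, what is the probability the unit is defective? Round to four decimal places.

0.0991

Let S = {L2, L3, L4, L5}.
P(S) = 0.09 + 0.49 + 0.11 + 0.27 = 0.96.
P(D ∩ S) = 0.0097·0.09 + 0.0729·0.49 + 0.0652·0.11 + 0.1902·0.27 = 0.000873 + 0.035721 + 0.007172 + 0.051354 = 0.09512.
P(D | S) = 0.09512 / 0.96 = 0.099083…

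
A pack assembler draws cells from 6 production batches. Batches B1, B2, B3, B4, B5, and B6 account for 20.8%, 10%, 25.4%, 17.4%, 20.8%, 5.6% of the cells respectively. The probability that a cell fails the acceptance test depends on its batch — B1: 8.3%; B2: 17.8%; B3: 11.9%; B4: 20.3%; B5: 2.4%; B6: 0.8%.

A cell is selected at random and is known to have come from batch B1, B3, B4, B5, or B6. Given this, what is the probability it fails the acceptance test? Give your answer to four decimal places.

P(F|S) ≈ 0.0981

Let S = {B1, B3, B4, B5, B6}.
P(S) = 0.208 + 0.254 + 0.174 + 0.208 + 0.056 = 0.9.
P(F ∩ S) = 0.083·0.208 + 0.119·0.254 + 0.203·0.174 + 0.024·0.208 + 0.008·0.056 = 0.017264 + 0.030226 + 0.035322 + 0.004992 + 0.000448 = 0.088252.
P(F | S) = 0.088252 / 0.9 = 0.098058…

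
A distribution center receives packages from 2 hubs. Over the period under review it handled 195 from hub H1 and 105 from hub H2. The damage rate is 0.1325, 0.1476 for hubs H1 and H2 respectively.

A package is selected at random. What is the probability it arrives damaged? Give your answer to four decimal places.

Total: 195 + 105 = 300.
P(H1) = 195/300 = 0.65. P(H2) = 105/300 = 0.35.
Summing over the partition,
P(D) = P(D|H1)·P(H1) + P(D|H2)·P(H2)
      = 0.1325·0.65 + 0.1476·0.35
      = 0.086125 + 0.05166 = 0.137785

0.1378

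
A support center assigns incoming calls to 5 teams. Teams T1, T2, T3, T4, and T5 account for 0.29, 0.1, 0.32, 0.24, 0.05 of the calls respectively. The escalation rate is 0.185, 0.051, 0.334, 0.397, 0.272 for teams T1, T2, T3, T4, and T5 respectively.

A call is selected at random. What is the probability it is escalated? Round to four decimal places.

P(E) ≈ 0.2745

P(E) = P(E|T1)·P(T1) + P(E|T2)·P(T2) + P(E|T3)·P(T3) + P(E|T4)·P(T4) + P(E|T5)·P(T5)
      = 0.185·0.29 + 0.051·0.1 + 0.334·0.32 + 0.397·0.24 + 0.272·0.05
      = 0.05365 + 0.0051 + 0.10688 + 0.09528 + 0.0136 = 0.27451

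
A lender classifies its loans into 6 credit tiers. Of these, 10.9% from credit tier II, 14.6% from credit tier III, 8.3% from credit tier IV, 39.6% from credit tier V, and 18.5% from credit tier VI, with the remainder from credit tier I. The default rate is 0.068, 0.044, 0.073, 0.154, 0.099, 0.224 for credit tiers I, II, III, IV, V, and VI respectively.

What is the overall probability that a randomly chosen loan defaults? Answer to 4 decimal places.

P(D) ≈ 0.1144

P(I) = 1 − (0.109 + 0.146 + 0.083 + 0.396 + 0.185) = 0.081.
P(D) = P(D|I)·P(I) + P(D|II)·P(II) + P(D|III)·P(III) + P(D|IV)·P(IV) + P(D|V)·P(V) + P(D|VI)·P(VI)
      = 0.068·0.081 + 0.044·0.109 + 0.073·0.146 + 0.154·0.083 + 0.099·0.396 + 0.224·0.185
      = 0.005508 + 0.004796 + 0.010658 + 0.012782 + 0.039204 + 0.04144 = 0.114388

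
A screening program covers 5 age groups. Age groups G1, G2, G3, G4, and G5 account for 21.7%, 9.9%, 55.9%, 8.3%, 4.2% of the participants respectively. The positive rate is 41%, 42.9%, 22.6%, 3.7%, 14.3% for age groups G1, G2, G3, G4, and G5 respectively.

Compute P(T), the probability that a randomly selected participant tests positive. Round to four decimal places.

P(T) = P(T|G1)·P(G1) + P(T|G2)·P(G2) + P(T|G3)·P(G3) + P(T|G4)·P(G4) + P(T|G5)·P(G5)
      = 0.41·0.217 + 0.429·0.099 + 0.226·0.559 + 0.037·0.083 + 0.143·0.042
      = 0.08897 + 0.042471 + 0.126334 + 0.003071 + 0.006006 = 0.266852

0.2669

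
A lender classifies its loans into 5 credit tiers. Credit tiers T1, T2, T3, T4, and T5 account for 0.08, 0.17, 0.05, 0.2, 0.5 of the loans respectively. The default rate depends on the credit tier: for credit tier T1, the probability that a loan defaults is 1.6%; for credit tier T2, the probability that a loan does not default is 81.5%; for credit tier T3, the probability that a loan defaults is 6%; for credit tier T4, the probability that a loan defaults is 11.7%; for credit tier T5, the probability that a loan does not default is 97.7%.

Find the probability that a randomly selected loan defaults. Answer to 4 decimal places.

P(D|T2) = 1 − 0.815 = 0.185.
P(D|T5) = 1 − 0.977 = 0.023.
P(D) = P(D|T1)·P(T1) + P(D|T2)·P(T2) + P(D|T3)·P(T3) + P(D|T4)·P(T4) + P(D|T5)·P(T5)
      = 0.016·0.08 + 0.185·0.17 + 0.06·0.05 + 0.117·0.2 + 0.023·0.5
      = 0.00128 + 0.03145 + 0.003 + 0.0234 + 0.0115 = 0.07063

0.0706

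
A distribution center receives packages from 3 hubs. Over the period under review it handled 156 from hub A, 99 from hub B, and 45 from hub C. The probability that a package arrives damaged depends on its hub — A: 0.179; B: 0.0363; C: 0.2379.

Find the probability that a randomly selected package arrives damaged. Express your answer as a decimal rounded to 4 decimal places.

Total: 156 + 99 + 45 = 300.
P(A) = 156/300 = 0.52. P(B) = 99/300 = 0.33. P(C) = 45/300 = 0.15.
P(D) = P(D|A)·P(A) + P(D|B)·P(B) + P(D|C)·P(C)
      = 0.179·0.52 + 0.0363·0.33 + 0.2379·0.15
      = 0.09308 + 0.011979 + 0.035685 = 0.140744

P(D) ≈ 0.1407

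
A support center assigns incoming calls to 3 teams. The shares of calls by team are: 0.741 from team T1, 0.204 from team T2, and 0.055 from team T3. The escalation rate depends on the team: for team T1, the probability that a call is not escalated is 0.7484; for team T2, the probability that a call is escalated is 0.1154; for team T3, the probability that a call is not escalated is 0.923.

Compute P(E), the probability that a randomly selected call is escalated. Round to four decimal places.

P(E|T1) = 1 − 0.7484 = 0.2516.
P(E|T3) = 1 − 0.923 = 0.077.
P(E) = P(E|T1)·P(T1) + P(E|T2)·P(T2) + P(E|T3)·P(T3)
      = 0.2516·0.741 + 0.1154·0.204 + 0.077·0.055
      = 0.1864356 + 0.0235416 + 0.004235 = 0.2142122

P(E) ≈ 0.2142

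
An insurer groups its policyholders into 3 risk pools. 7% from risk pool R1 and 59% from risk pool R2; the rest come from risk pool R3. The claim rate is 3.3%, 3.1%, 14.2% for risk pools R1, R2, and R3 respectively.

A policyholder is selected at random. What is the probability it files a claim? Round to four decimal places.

P(R3) = 1 − (0.07 + 0.59) = 0.34.
Summing over the partition,
P(C) = P(C|R1)·P(R1) + P(C|R2)·P(R2) + P(C|R3)·P(R3)
      = 0.033·0.07 + 0.031·0.59 + 0.142·0.34
      = 0.00231 + 0.01829 + 0.04828 = 0.06888

0.0689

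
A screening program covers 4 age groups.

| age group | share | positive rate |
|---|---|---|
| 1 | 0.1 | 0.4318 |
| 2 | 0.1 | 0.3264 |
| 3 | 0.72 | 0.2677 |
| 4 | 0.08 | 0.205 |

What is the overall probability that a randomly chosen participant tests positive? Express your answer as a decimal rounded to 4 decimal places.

P(T) = P(T|1)·P(1) + P(T|2)·P(2) + P(T|3)·P(3) + P(T|4)·P(4)
      = 0.4318·0.1 + 0.3264·0.1 + 0.2677·0.72 + 0.205·0.08
      = 0.04318 + 0.03264 + 0.192744 + 0.0164 = 0.284964

P(T) ≈ 0.2850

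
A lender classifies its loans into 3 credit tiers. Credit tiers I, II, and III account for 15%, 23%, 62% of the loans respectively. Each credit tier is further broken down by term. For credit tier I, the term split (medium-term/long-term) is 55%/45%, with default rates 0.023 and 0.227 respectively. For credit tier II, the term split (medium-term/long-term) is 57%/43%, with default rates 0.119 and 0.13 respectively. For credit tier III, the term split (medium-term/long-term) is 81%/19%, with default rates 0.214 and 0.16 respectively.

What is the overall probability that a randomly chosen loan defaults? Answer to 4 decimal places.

P(D) ≈ 0.1720

P(D|I) = 0.55·0.023 + 0.45·0.227 = 0.01265 + 0.10215 = 0.1148
P(D|II) = 0.57·0.119 + 0.43·0.13 = 0.06783 + 0.0559 = 0.12373
P(D|III) = 0.81·0.214 + 0.19·0.16 = 0.17334 + 0.0304 = 0.20374
By total probability over the outer partition,
P(D) = 0.15·0.1148 + 0.23·0.12373 + 0.62·0.20374
      = 0.01722 + 0.0284579 + 0.1263188 = 0.1719967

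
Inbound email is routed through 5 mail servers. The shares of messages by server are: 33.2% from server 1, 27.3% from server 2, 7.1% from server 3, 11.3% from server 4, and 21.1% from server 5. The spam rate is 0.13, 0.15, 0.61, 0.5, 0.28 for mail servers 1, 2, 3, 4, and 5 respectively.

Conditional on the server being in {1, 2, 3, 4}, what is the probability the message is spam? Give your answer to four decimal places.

Let J = {1, 2, 3, 4}.
P(J) = 0.332 + 0.273 + 0.071 + 0.113 = 0.789.
P(S ∩ J) = 0.13·0.332 + 0.15·0.273 + 0.61·0.071 + 0.5·0.113 = 0.04316 + 0.04095 + 0.04331 + 0.0565 = 0.18392.
P(S | J) = 0.18392 / 0.789 = 0.233105…

P(S|J) ≈ 0.2331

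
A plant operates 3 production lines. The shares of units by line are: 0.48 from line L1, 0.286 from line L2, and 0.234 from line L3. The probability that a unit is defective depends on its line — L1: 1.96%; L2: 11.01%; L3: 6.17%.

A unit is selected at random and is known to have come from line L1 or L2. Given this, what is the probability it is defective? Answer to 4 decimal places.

0.0534

Let S = {L1, L2}.
P(S) = 0.48 + 0.286 = 0.766.
P(D ∩ S) = 0.0196·0.48 + 0.1101·0.286 = 0.009408 + 0.0314886 = 0.0408966.
P(D | S) = 0.0408966 / 0.766 = 0.053390…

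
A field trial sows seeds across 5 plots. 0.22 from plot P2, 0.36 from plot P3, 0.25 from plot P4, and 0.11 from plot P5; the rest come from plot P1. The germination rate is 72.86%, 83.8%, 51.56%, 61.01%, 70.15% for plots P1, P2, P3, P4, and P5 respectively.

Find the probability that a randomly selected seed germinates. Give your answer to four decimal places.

P(G) ≈ 0.6434

P(P1) = 1 − (0.22 + 0.36 + 0.25 + 0.11) = 0.06.
P(G) = P(G|P1)·P(P1) + P(G|P2)·P(P2) + P(G|P3)·P(P3) + P(G|P4)·P(P4) + P(G|P5)·P(P5)
      = 0.7286·0.06 + 0.838·0.22 + 0.5156·0.36 + 0.6101·0.25 + 0.7015·0.11
      = 0.043716 + 0.18436 + 0.185616 + 0.152525 + 0.077165 = 0.643382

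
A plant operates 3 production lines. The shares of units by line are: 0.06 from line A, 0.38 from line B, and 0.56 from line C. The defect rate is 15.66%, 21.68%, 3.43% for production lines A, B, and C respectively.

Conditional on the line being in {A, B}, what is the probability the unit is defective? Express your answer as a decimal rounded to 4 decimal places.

P(D|S) ≈ 0.2086

Let S = {A, B}.
P(S) = 0.06 + 0.38 = 0.44.
P(D ∩ S) = 0.1566·0.06 + 0.2168·0.38 = 0.009396 + 0.082384 = 0.09178.
P(D | S) = 0.09178 / 0.44 = 0.208591…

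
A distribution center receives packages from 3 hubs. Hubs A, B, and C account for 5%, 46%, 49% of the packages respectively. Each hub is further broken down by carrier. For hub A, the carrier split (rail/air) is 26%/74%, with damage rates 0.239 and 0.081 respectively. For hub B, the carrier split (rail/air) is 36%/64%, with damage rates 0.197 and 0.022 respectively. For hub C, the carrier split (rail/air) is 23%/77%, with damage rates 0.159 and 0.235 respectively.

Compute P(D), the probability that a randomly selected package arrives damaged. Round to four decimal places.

P(D|A) = 0.26·0.239 + 0.74·0.081 = 0.06214 + 0.05994 = 0.12208
P(D|B) = 0.36·0.197 + 0.64·0.022 = 0.07092 + 0.01408 = 0.085
P(D|C) = 0.23·0.159 + 0.77·0.235 = 0.03657 + 0.18095 = 0.21752
Then overall,
P(D) = 0.05·0.12208 + 0.46·0.085 + 0.49·0.21752
      = 0.006104 + 0.0391 + 0.1065848 = 0.1517888

0.1518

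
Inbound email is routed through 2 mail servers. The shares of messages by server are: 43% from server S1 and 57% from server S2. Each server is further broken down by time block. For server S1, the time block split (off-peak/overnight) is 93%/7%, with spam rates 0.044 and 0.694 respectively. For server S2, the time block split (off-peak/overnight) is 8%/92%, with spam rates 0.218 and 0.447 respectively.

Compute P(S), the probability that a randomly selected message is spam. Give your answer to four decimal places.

P(S) ≈ 0.2828

P(S|S1) = 0.93·0.044 + 0.07·0.694 = 0.04092 + 0.04858 = 0.0895
P(S|S2) = 0.08·0.218 + 0.92·0.447 = 0.01744 + 0.41124 = 0.42868
By total probability over the outer partition,
P(S) = 0.43·0.0895 + 0.57·0.42868
      = 0.038485 + 0.2443476 = 0.2828326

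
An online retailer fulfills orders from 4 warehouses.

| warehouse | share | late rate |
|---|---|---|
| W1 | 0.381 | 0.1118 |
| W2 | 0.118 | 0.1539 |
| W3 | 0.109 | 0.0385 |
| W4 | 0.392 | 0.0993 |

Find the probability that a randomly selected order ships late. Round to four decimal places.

P(L) ≈ 0.1039

Using total probability over the partition,
P(L) = P(L|W1)·P(W1) + P(L|W2)·P(W2) + P(L|W3)·P(W3) + P(L|W4)·P(W4)
      = 0.1118·0.381 + 0.1539·0.118 + 0.0385·0.109 + 0.0993·0.392
      = 0.0425958 + 0.0181602 + 0.0041965 + 0.0389256 = 0.1038781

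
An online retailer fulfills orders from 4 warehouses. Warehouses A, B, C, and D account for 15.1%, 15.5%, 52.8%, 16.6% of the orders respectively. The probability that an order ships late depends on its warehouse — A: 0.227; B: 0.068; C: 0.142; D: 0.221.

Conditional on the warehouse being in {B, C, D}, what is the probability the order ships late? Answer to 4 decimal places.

Let S = {B, C, D}.
P(S) = 0.155 + 0.528 + 0.166 = 0.849.
P(L ∩ S) = 0.068·0.155 + 0.142·0.528 + 0.221·0.166 = 0.01054 + 0.074976 + 0.036686 = 0.122202.
P(L | S) = 0.122202 / 0.849 = 0.143936…

0.1439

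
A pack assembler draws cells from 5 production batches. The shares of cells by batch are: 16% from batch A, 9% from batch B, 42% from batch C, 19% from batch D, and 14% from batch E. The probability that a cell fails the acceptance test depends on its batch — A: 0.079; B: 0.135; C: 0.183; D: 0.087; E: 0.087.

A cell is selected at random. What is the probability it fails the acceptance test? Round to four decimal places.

By the law of total probability,
P(F) = P(F|A)·P(A) + P(F|B)·P(B) + P(F|C)·P(C) + P(F|D)·P(D) + P(F|E)·P(E)
      = 0.079·0.16 + 0.135·0.09 + 0.183·0.42 + 0.087·0.19 + 0.087·0.14
      = 0.01264 + 0.01215 + 0.07686 + 0.01653 + 0.01218 = 0.13036

0.1304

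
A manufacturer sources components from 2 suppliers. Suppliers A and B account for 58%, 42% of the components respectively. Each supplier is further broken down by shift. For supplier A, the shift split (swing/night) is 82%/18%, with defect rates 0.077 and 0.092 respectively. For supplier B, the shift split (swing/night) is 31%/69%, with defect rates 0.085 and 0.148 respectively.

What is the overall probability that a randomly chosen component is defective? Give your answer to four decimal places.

P(D|A) = 0.82·0.077 + 0.18·0.092 = 0.06314 + 0.01656 = 0.0797
P(D|B) = 0.31·0.085 + 0.69·0.148 = 0.02635 + 0.10212 = 0.12847
Then overall,
P(D) = 0.58·0.0797 + 0.42·0.12847
      = 0.046226 + 0.0539574 = 0.1001834

P(D) ≈ 0.1002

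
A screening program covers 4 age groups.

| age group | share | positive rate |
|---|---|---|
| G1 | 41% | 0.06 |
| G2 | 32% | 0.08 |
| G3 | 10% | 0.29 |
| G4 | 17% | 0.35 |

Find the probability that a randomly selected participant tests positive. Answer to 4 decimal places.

P(T) = P(T|G1)·P(G1) + P(T|G2)·P(G2) + P(T|G3)·P(G3) + P(T|G4)·P(G4)
      = 0.06·0.41 + 0.08·0.32 + 0.29·0.1 + 0.35·0.17
      = 0.0246 + 0.0256 + 0.029 + 0.0595 = 0.1387

P(T) ≈ 0.1387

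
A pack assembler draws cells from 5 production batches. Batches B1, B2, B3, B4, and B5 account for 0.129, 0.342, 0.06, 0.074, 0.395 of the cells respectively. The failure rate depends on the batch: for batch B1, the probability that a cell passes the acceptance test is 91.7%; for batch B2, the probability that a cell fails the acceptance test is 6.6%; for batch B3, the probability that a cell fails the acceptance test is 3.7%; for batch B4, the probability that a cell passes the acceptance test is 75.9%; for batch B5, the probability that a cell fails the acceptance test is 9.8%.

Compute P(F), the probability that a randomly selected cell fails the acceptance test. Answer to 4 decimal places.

P(F|B1) = 1 − 0.917 = 0.083.
P(F|B4) = 1 − 0.759 = 0.241.
Summing over the partition,
P(F) = P(F|B1)·P(B1) + P(F|B2)·P(B2) + P(F|B3)·P(B3) + P(F|B4)·P(B4) + P(F|B5)·P(B5)
      = 0.083·0.129 + 0.066·0.342 + 0.037·0.06 + 0.241·0.074 + 0.098·0.395
      = 0.010707 + 0.022572 + 0.00222 + 0.017834 + 0.03871 = 0.092043

P(F) ≈ 0.0920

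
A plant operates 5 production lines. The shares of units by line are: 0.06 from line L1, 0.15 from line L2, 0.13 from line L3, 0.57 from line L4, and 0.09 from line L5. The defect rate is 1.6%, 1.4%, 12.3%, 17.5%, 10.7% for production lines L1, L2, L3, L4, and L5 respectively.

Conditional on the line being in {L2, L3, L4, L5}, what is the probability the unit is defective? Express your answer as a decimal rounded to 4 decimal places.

0.1356

Let S = {L2, L3, L4, L5}.
P(S) = 0.15 + 0.13 + 0.57 + 0.09 = 0.94.
P(D ∩ S) = 0.014·0.15 + 0.123·0.13 + 0.175·0.57 + 0.107·0.09 = 0.0021 + 0.01599 + 0.09975 + 0.00963 = 0.12747.
P(D | S) = 0.12747 / 0.94 = 0.135606…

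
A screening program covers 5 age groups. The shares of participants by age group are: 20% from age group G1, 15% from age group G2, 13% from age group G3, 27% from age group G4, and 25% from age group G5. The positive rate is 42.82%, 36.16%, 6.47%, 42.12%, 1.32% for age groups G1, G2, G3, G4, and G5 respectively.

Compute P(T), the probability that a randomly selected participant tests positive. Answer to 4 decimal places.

Summing over the partition,
P(T) = P(T|G1)·P(G1) + P(T|G2)·P(G2) + P(T|G3)·P(G3) + P(T|G4)·P(G4) + P(T|G5)·P(G5)
      = 0.4282·0.2 + 0.3616·0.15 + 0.0647·0.13 + 0.4212·0.27 + 0.0132·0.25
      = 0.08564 + 0.05424 + 0.008411 + 0.113724 + 0.0033 = 0.265315

0.2653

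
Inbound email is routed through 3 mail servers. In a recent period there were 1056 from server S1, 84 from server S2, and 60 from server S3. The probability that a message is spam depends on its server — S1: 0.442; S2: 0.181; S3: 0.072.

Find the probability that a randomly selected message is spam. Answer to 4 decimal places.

0.4052

Total: 1056 + 84 + 60 = 1200.
P(S1) = 1056/1200 = 0.88. P(S2) = 84/1200 = 0.07. P(S3) = 60/1200 = 0.05.
P(S) = P(S|S1)·P(S1) + P(S|S2)·P(S2) + P(S|S3)·P(S3)
      = 0.442·0.88 + 0.181·0.07 + 0.072·0.05
      = 0.38896 + 0.01267 + 0.0036 = 0.40523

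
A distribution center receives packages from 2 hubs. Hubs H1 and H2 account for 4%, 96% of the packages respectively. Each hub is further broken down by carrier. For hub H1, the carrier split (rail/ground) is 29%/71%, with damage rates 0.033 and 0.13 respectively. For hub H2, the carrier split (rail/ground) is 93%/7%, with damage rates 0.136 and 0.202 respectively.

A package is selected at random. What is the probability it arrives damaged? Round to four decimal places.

P(D|H1) = 0.29·0.033 + 0.71·0.13 = 0.00957 + 0.0923 = 0.10187
P(D|H2) = 0.93·0.136 + 0.07·0.202 = 0.12648 + 0.01414 = 0.14062
Then overall,
P(D) = 0.04·0.10187 + 0.96·0.14062
      = 0.0040748 + 0.1349952 = 0.13907

0.1391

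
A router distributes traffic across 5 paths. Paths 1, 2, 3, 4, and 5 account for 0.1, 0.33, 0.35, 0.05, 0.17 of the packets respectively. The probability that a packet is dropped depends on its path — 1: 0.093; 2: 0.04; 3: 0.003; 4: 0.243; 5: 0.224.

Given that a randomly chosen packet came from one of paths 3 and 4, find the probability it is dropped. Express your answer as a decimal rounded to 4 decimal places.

Let S = {3, 4}.
P(S) = 0.35 + 0.05 = 0.4.
P(L ∩ S) = 0.003·0.35 + 0.243·0.05 = 0.00105 + 0.01215 = 0.0132.
P(L | S) = 0.0132 / 0.4 = 0.033000…

0.0330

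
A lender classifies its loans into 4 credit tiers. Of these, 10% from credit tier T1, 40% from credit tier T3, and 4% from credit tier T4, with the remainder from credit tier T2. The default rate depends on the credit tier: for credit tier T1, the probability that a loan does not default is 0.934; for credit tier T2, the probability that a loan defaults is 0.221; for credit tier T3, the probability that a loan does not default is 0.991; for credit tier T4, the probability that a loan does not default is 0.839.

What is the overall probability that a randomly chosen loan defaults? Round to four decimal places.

0.1183

P(T2) = 1 − (0.1 + 0.4 + 0.04) = 0.46.
P(D|T1) = 1 − 0.934 = 0.066.
P(D|T3) = 1 − 0.991 = 0.009.
P(D|T4) = 1 − 0.839 = 0.161.
Summing over the partition,
P(D) = P(D|T1)·P(T1) + P(D|T2)·P(T2) + P(D|T3)·P(T3) + P(D|T4)·P(T4)
      = 0.066·0.1 + 0.221·0.46 + 0.009·0.4 + 0.161·0.04
      = 0.0066 + 0.10166 + 0.0036 + 0.00644 = 0.1183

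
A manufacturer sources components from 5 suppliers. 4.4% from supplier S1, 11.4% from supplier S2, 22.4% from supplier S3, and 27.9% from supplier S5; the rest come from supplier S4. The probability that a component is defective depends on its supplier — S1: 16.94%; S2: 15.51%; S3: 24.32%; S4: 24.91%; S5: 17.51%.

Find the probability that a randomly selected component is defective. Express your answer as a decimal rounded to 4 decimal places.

P(S4) = 1 − (0.044 + 0.114 + 0.224 + 0.279) = 0.339.
P(D) = P(D|S1)·P(S1) + P(D|S2)·P(S2) + P(D|S3)·P(S3) + P(D|S4)·P(S4) + P(D|S5)·P(S5)
      = 0.1694·0.044 + 0.1551·0.114 + 0.2432·0.224 + 0.2491·0.339 + 0.1751·0.279
      = 0.0074536 + 0.0176814 + 0.0544768 + 0.0844449 + 0.0488529 = 0.2129096

0.2129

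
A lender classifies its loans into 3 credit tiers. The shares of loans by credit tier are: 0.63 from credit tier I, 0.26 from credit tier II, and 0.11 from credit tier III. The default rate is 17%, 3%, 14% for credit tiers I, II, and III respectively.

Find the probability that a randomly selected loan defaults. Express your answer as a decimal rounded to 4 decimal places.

P(D) ≈ 0.1303

Summing over the partition,
P(D) = P(D|I)·P(I) + P(D|II)·P(II) + P(D|III)·P(III)
      = 0.17·0.63 + 0.03·0.26 + 0.14·0.11
      = 0.1071 + 0.0078 + 0.0154 = 0.1303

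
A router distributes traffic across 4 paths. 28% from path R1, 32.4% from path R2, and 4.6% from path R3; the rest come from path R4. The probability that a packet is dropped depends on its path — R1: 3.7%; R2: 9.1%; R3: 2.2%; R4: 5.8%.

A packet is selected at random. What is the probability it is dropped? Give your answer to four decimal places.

P(L) ≈ 0.0612

P(R4) = 1 − (0.28 + 0.324 + 0.046) = 0.35.
By the law of total probability,
P(L) = P(L|R1)·P(R1) + P(L|R2)·P(R2) + P(L|R3)·P(R3) + P(L|R4)·P(R4)
      = 0.037·0.28 + 0.091·0.324 + 0.022·0.046 + 0.058·0.35
      = 0.01036 + 0.029484 + 0.001012 + 0.0203 = 0.061156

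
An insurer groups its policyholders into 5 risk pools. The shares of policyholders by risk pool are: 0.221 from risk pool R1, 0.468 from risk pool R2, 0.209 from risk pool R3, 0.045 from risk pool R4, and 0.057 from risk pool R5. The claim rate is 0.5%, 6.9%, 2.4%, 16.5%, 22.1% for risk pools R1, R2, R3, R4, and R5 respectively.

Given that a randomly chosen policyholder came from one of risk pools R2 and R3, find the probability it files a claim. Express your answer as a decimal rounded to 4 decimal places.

Let S = {R2, R3}.
P(S) = 0.468 + 0.209 = 0.677.
P(C ∩ S) = 0.069·0.468 + 0.024·0.209 = 0.032292 + 0.005016 = 0.037308.
P(C | S) = 0.037308 / 0.677 = 0.055108…

0.0551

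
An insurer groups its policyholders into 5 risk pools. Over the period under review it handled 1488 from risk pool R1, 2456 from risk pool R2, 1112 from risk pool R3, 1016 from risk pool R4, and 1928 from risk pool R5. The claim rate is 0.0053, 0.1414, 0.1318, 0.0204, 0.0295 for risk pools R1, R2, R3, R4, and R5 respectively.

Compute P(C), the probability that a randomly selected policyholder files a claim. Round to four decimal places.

Total: 1488 + 2456 + 1112 + 1016 + 1928 = 8000.
P(R1) = 1488/8000 = 0.186. P(R2) = 2456/8000 = 0.307. P(R3) = 1112/8000 = 0.139. P(R4) = 1016/8000 = 0.127. P(R5) = 1928/8000 = 0.241.
Using total probability over the partition,
P(C) = P(C|R1)·P(R1) + P(C|R2)·P(R2) + P(C|R3)·P(R3) + P(C|R4)·P(R4) + P(C|R5)·P(R5)
      = 0.0053·0.186 + 0.1414·0.307 + 0.1318·0.139 + 0.0204·0.127 + 0.0295·0.241
      = 0.0009858 + 0.0434098 + 0.0183202 + 0.0025908 + 0.0071095 = 0.0724161

P(C) ≈ 0.0724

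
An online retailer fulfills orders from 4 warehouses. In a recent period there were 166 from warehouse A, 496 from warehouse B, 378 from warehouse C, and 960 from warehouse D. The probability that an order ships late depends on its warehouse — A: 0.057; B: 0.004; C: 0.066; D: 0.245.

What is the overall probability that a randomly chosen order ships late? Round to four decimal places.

P(L) ≈ 0.1358

Total: 166 + 496 + 378 + 960 = 2000.
P(A) = 166/2000 = 0.083. P(B) = 496/2000 = 0.248. P(C) = 378/2000 = 0.189. P(D) = 960/2000 = 0.48.
P(L) = P(L|A)·P(A) + P(L|B)·P(B) + P(L|C)·P(C) + P(L|D)·P(D)
      = 0.057·0.083 + 0.004·0.248 + 0.066·0.189 + 0.245·0.48
      = 0.004731 + 0.000992 + 0.012474 + 0.1176 = 0.135797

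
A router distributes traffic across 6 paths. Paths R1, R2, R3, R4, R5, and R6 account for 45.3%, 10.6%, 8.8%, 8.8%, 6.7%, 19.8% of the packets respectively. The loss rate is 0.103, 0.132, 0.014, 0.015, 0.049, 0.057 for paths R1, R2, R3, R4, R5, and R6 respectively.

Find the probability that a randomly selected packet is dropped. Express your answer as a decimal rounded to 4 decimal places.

By the law of total probability,
P(L) = P(L|R1)·P(R1) + P(L|R2)·P(R2) + P(L|R3)·P(R3) + P(L|R4)·P(R4) + P(L|R5)·P(R5) + P(L|R6)·P(R6)
      = 0.103·0.453 + 0.132·0.106 + 0.014·0.088 + 0.015·0.088 + 0.049·0.067 + 0.057·0.198
      = 0.046659 + 0.013992 + 0.001232 + 0.00132 + 0.003283 + 0.011286 = 0.077772

P(L) ≈ 0.0778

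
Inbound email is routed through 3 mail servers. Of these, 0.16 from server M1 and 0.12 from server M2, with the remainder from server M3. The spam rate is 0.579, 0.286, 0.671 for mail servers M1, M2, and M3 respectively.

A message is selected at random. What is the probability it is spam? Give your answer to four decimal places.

0.6101

P(M3) = 1 − (0.16 + 0.12) = 0.72.
P(S) = P(S|M1)·P(M1) + P(S|M2)·P(M2) + P(S|M3)·P(M3)
      = 0.579·0.16 + 0.286·0.12 + 0.671·0.72
      = 0.09264 + 0.03432 + 0.48312 = 0.61008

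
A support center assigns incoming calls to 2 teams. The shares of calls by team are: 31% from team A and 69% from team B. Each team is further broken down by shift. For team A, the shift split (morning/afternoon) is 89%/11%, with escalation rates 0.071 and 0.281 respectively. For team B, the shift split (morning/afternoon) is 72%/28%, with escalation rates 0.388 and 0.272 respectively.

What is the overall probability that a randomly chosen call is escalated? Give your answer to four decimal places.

P(E|A) = 0.89·0.071 + 0.11·0.281 = 0.06319 + 0.03091 = 0.0941
P(E|B) = 0.72·0.388 + 0.28·0.272 = 0.27936 + 0.07616 = 0.35552
Then overall,
P(E) = 0.31·0.0941 + 0.69·0.35552
      = 0.029171 + 0.2453088 = 0.2744798

P(E) ≈ 0.2745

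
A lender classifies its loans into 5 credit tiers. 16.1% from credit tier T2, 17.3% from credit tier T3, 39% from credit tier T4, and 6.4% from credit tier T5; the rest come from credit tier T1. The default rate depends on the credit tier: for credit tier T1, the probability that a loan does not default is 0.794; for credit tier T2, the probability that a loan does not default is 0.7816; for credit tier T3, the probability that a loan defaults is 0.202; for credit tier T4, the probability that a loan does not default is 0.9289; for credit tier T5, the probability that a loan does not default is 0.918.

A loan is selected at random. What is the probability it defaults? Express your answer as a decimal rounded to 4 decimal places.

P(T1) = 1 − (0.161 + 0.173 + 0.39 + 0.064) = 0.212.
P(D|T1) = 1 − 0.794 = 0.206.
P(D|T2) = 1 − 0.7816 = 0.2184.
P(D|T4) = 1 − 0.9289 = 0.0711.
P(D|T5) = 1 − 0.918 = 0.082.
P(D) = P(D|T1)·P(T1) + P(D|T2)·P(T2) + P(D|T3)·P(T3) + P(D|T4)·P(T4) + P(D|T5)·P(T5)
      = 0.206·0.212 + 0.2184·0.161 + 0.202·0.173 + 0.0711·0.39 + 0.082·0.064
      = 0.043672 + 0.0351624 + 0.034946 + 0.027729 + 0.005248 = 0.1467574

P(D) ≈ 0.1468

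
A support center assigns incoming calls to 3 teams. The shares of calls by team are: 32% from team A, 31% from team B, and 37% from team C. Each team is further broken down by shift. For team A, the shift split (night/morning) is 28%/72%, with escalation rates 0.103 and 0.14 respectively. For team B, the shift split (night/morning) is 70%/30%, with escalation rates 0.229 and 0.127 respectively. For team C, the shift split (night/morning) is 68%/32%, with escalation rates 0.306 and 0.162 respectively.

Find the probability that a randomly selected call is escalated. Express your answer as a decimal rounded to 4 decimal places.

P(E|A) = 0.28·0.103 + 0.72·0.14 = 0.02884 + 0.1008 = 0.12964
P(E|B) = 0.7·0.229 + 0.3·0.127 = 0.1603 + 0.0381 = 0.1984
P(E|C) = 0.68·0.306 + 0.32·0.162 = 0.20808 + 0.05184 = 0.25992
By total probability over the outer partition,
P(E) = 0.32·0.12964 + 0.31·0.1984 + 0.37·0.25992
      = 0.0414848 + 0.061504 + 0.0961704 = 0.1991592

0.1992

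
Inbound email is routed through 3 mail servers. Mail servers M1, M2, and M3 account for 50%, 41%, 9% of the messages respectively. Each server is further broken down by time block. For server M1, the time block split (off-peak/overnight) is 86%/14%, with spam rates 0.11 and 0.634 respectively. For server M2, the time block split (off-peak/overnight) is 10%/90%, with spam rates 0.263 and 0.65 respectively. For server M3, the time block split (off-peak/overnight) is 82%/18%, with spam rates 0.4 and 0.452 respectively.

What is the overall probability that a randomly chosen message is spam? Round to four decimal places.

0.3792

P(S|M1) = 0.86·0.11 + 0.14·0.634 = 0.0946 + 0.08876 = 0.18336
P(S|M2) = 0.1·0.263 + 0.9·0.65 = 0.0263 + 0.585 = 0.6113
P(S|M3) = 0.82·0.4 + 0.18·0.452 = 0.328 + 0.08136 = 0.40936
By total probability over the outer partition,
P(S) = 0.5·0.18336 + 0.41·0.6113 + 0.09·0.40936
      = 0.09168 + 0.250633 + 0.0368424 = 0.3791554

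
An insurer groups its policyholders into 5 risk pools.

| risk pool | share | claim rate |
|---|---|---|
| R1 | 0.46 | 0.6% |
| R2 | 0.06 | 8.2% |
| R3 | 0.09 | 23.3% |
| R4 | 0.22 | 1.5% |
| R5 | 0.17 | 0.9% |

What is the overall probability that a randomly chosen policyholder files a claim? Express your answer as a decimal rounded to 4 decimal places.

P(C) ≈ 0.0335

P(C) = P(C|R1)·P(R1) + P(C|R2)·P(R2) + P(C|R3)·P(R3) + P(C|R4)·P(R4) + P(C|R5)·P(R5)
      = 0.006·0.46 + 0.082·0.06 + 0.233·0.09 + 0.015·0.22 + 0.009·0.17
      = 0.00276 + 0.00492 + 0.02097 + 0.0033 + 0.00153 = 0.03348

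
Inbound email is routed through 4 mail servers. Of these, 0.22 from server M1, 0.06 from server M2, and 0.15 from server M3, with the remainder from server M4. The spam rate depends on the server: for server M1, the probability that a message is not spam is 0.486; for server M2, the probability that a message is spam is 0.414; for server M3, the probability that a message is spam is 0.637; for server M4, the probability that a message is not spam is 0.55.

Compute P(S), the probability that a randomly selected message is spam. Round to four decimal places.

P(M4) = 1 − (0.22 + 0.06 + 0.15) = 0.57.
P(S|M1) = 1 − 0.486 = 0.514.
P(S|M4) = 1 − 0.55 = 0.45.
By the law of total probability,
P(S) = P(S|M1)·P(M1) + P(S|M2)·P(M2) + P(S|M3)·P(M3) + P(S|M4)·P(M4)
      = 0.514·0.22 + 0.414·0.06 + 0.637·0.15 + 0.45·0.57
      = 0.11308 + 0.02484 + 0.09555 + 0.2565 = 0.48997

P(S) ≈ 0.4900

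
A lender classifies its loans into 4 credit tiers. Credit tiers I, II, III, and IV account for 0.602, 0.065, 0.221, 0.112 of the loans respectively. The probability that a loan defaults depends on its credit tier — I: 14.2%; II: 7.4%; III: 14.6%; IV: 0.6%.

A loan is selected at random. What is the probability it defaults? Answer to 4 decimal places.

By the law of total probability,
P(D) = P(D|I)·P(I) + P(D|II)·P(II) + P(D|III)·P(III) + P(D|IV)·P(IV)
      = 0.142·0.602 + 0.074·0.065 + 0.146·0.221 + 0.006·0.112
      = 0.085484 + 0.00481 + 0.032266 + 0.000672 = 0.123232

0.1232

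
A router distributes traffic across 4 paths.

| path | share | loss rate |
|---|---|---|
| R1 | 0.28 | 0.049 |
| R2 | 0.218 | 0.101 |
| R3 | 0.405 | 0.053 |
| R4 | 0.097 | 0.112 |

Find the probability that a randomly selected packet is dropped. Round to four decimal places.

0.0681

P(L) = P(L|R1)·P(R1) + P(L|R2)·P(R2) + P(L|R3)·P(R3) + P(L|R4)·P(R4)
      = 0.049·0.28 + 0.101·0.218 + 0.053·0.405 + 0.112·0.097
      = 0.01372 + 0.022018 + 0.021465 + 0.010864 = 0.068067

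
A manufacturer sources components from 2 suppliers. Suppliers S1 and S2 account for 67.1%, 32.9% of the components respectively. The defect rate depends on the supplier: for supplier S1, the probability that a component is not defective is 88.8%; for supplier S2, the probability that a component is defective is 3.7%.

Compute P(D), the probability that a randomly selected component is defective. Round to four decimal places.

P(D|S1) = 1 − 0.888 = 0.112.
Summing over the partition,
P(D) = P(D|S1)·P(S1) + P(D|S2)·P(S2)
      = 0.112·0.671 + 0.037·0.329
      = 0.075152 + 0.012173 = 0.087325

P(D) ≈ 0.0873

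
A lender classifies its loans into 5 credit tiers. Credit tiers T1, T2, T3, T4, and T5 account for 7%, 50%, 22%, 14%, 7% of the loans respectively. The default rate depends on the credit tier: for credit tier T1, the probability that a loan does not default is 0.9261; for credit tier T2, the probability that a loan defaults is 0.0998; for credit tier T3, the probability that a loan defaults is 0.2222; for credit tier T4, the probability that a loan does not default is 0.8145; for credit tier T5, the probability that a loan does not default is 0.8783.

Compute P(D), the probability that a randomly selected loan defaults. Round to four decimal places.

P(D|T1) = 1 − 0.9261 = 0.0739.
P(D|T4) = 1 − 0.8145 = 0.1855.
P(D|T5) = 1 − 0.8783 = 0.1217.
P(D) = P(D|T1)·P(T1) + P(D|T2)·P(T2) + P(D|T3)·P(T3) + P(D|T4)·P(T4) + P(D|T5)·P(T5)
      = 0.0739·0.07 + 0.0998·0.5 + 0.2222·0.22 + 0.1855·0.14 + 0.1217·0.07
      = 0.005173 + 0.0499 + 0.048884 + 0.02597 + 0.008519 = 0.138446

0.1384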